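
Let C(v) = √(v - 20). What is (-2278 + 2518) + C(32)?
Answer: 240 + 2*√3 ≈ 243.46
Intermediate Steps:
C(v) = √(-20 + v)
(-2278 + 2518) + C(32) = (-2278 + 2518) + √(-20 + 32) = 240 + √12 = 240 + 2*√3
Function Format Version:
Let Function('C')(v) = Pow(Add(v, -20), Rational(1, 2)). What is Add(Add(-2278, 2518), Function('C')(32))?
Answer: Add(240, Mul(2, Pow(3, Rational(1, 2)))) ≈ 243.46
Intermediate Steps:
Function('C')(v) = Pow(Add(-20, v), Rational(1, 2))
Add(Add(-2278, 2518), Function('C')(32)) = Add(Add(-2278, 2518), Pow(Add(-20, 32), Rational(1, 2))) = Add(240, Pow(12, Rational(1, 2))) = Add(240, Mul(2, Pow(3, Rational(1, 2))))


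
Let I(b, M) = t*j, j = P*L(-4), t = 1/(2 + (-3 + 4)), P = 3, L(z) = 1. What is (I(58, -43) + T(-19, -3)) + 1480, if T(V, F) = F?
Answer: 1478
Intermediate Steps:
t = ⅓ (t = 1/(2 + 1) = 1/3 = ⅓ ≈ 0.33333)
j = 3 (j = 3*1 = 3)
I(b, M) = 1 (I(b, M) = (⅓)*3 = 1)
(I(58, -43) + T(-19, -3)) + 1480 = (1 - 3) + 1480 = -2 + 1480 = 1478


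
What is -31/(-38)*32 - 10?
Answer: 306/19 ≈ 16.105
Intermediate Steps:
-31/(-38)*32 - 10 = -31*(-1/38)*32 - 10 = (31/38)*32 - 10 = 496/19 - 10 = 306/19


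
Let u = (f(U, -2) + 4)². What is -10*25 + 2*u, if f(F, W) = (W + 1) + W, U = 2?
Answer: -248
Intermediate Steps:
f(F, W) = 1 + 2*W (f(F, W) = (1 + W) + W = 1 + 2*W)
u = 1 (u = ((1 + 2*(-2)) + 4)² = ((1 - 4) + 4)² = (-3 + 4)² = 1² = 1)
-10*25 + 2*u = -10*25 + 2*1 = -250 + 2 = -248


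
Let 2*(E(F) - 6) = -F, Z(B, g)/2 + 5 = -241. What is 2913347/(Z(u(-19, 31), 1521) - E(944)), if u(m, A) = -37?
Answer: -2913347/26 ≈ -1.1205e+5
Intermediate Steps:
Z(B, g) = -492 (Z(B, g) = -10 + 2*(-241) = -10 - 482 = -492)
E(F) = 6 - F/2 (E(F) = 6 + (-F)/2 = 6 - F/2)
2913347/(Z(u(-19, 31), 1521) - E(944)) = 2913347/(-492 - (6 - 1/2*944)) = 2913347/(-492 - (6 - 472)) = 2913347/(-492 - 1*(-466)) = 2913347/(-492 + 466) = 2913347/(-26) = 2913347*(-1/26) = -2913347/26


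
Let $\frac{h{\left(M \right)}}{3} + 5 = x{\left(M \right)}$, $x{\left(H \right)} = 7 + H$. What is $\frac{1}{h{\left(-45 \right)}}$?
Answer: $- \frac{1}{129} \approx -0.0077519$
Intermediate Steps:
$h{\left(M \right)} = 6 + 3 M$ ($h{\left(M \right)} = -15 + 3 \left(7 + M\right) = -15 + \left(21 + 3 M\right) = 6 + 3 M$)
$\frac{1}{h{\left(-45 \right)}} = \frac{1}{6 + 3 \left(-45\right)} = \frac{1}{6 - 135} = \frac{1}{-129} = - \frac{1}{129}$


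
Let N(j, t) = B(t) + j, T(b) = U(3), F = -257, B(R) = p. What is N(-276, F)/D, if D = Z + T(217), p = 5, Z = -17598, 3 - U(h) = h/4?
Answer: 1084/70383 ≈ 0.015401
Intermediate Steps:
U(h) = 3 - h/4
B(R) = 5
T(b) = 9/4 (T(b) = 3 - ¼*3 = 3 - ¾ = 9/4)
D = -70383/4 (D = -17598 + 9/4 = -70383/4 ≈ -17596.)
N(j, t) = 5 + j
N(-276, F)/D = (5 - 276)/(-70383/4) = -271*(-4/70383) = 1084/70383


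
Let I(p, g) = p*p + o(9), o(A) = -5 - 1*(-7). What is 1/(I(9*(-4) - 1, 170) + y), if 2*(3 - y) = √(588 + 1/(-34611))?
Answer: 190222056/261344753677 + 2*√704377702137/261344753677 ≈ 0.00073428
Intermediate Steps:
o(A) = 2 (o(A) = -5 + 7 = 2)
I(p, g) = 2 + p² (I(p, g) = p*p + 2 = p² + 2 = 2 + p²)
y = 3 - √704377702137/69222 (y = 3 - √(588 + 1/(-34611))/2 = 3 - √(588 - 1/34611)/2 = 3 - √704377702137/69222 ≈ -9.1244)
1/(I(9*(-4) - 1, 170) + y) = 1/((2 + (9*(-4) - 1)²) + (3 - √704377702137/69222)) = 1/((2 + (-36 - 1)²) + (3 - √704377702137/69222)) = 1/((2 + (-37)²) + (3 - √704377702137/69222)) = 1/((2 + 1369) + (3 - √704377702137/69222)) = 1/(1371 + (3 - √704377702137/69222)) = 1/(1374 - √704377702137/69222)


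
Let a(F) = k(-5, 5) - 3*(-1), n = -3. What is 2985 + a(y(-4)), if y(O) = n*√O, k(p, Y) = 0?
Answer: 2988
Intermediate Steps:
y(O) = -3*√O
a(F) = 3 (a(F) = 0 - 3*(-1) = 0 + 3 = 3)
2985 + a(y(-4)) = 2985 + 3 = 2988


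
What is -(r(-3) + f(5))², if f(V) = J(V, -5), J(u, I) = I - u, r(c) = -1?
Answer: -121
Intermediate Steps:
f(V) = -5 - V
-(r(-3) + f(5))² = -(-1 + (-5 - 1*5))² = -(-1 + (-5 - 5))² = -(-1 - 10)² = -1*(-11)² = -1*121 = -121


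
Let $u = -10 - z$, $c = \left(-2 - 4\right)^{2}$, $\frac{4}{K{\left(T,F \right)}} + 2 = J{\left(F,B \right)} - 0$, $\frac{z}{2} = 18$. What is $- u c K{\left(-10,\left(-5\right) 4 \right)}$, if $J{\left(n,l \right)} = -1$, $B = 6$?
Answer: $-2208$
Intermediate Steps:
$z = 36$ ($z = 2 \cdot 18 = 36$)
$K{\left(T,F \right)} = - \frac{4}{3}$ ($K{\left(T,F \right)} = \frac{4}{-2 - 1} = \frac{4}{-3} = 4 \left(- \frac{1}{3}\right) = - \frac{4}{3}$)
$c = 36$ ($c = \left(-6\right)^{2} = 36$)
$u = -46$ ($u = -10 - 36 = -46$)
$- u c K{\left(-10,\left(-5\right) 4 \right)} = - \frac{\left(-46\right) 36 \left(-4\right)}{3} = - \frac{\left(-1656\right) \left(-4\right)}{3} = \left(-1\right) 2208 = -2208$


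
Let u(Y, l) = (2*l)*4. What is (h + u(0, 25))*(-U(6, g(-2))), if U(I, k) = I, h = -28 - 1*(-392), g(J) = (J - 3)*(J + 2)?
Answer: -3384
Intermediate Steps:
u(Y, l) = 8*l
g(J) = (-3 + J)*(2 + J)
h = 364 (h = -28 + 392 = 364)
(h + u(0, 25))*(-U(6, g(-2))) = (364 + 8*25)*(-1*6) = (364 + 200)*(-6) = 564*(-6) = -3384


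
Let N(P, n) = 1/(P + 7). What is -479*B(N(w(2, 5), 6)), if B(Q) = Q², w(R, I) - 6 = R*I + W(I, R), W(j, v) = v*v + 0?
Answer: -479/729 ≈ -0.65706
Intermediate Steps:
W(j, v) = v² (W(j, v) = v² + 0 = v²)
w(R, I) = 6 + R² + I*R (w(R, I) = 6 + (R*I + R²) = 6 + (I*R + R²) = 6 + (R² + I*R) = 6 + R² + I*R)
N(P, n) = 1/(7 + P)
-479*B(N(w(2, 5), 6)) = -479/(7 + (6 + 2² + 5*2))² = -479/(7 + (6 + 4 + 10))² = -479/(7 + 20)² = -479*(1/27)² = -479*1/729 = -479/729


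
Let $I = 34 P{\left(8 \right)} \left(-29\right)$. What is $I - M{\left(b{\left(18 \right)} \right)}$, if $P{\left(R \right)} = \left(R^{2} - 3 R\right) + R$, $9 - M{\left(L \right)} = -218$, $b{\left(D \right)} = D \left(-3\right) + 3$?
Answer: $-47555$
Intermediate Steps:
$b{\left(D \right)} = 3 - 3 D$ ($b{\left(D \right)} = - 3 D + 3 = 3 - 3 D$)
$M{\left(L \right)} = 227$ ($M{\left(L \right)} = 9 - -218 = 9 + 218 = 227$)
$P{\left(R \right)} = R^{2} - 2 R$
$I = -47328$ ($I = 34 \cdot 8 \left(-2 + 8\right) \left(-29\right) = 34 \cdot 8 \cdot 6 \left(-29\right) = 34 \cdot 48 \left(-29\right) = 1632 \left(-29\right) = -47328$)
$I - M{\left(b{\left(18 \right)} \right)} = -47328 - 227 = -47555$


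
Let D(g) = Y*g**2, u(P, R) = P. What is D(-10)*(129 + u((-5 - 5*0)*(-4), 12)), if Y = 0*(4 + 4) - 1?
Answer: -14900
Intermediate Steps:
Y = -1 (Y = 0*8 - 1 = 0 - 1 = -1)
D(g) = -g**2
D(-10)*(129 + u((-5 - 5*0)*(-4), 12)) = (-1*(-10)**2)*(129 + (-5 - 5*0)*(-4)) = (-1*100)*(129 + (-5 + 0)*(-4)) = -100*(129 - 5*(-4)) = -100*(129 + 20) = -100*149 = -14900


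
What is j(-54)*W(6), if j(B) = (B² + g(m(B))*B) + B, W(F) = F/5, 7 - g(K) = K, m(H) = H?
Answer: -2592/5 ≈ -518.40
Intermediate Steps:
g(K) = 7 - K
W(F) = F/5 (W(F) = F*(⅕) = F/5)
j(B) = B + B² + B*(7 - B) (j(B) = (B² + (7 - B)*B) + B = (B² + B*(7 - B)) + B = B + B² + B*(7 - B))
j(-54)*W(6) = (8*(-54))*((⅕)*6) = -432*6/5 = -2592/5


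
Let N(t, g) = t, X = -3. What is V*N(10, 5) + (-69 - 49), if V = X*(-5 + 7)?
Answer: -178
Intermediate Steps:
V = -6 (V = -3*(-5 + 7) = -3*2 = -6)
V*N(10, 5) + (-69 - 49) = -6*10 + (-69 - 49) = -60 - 118 = -178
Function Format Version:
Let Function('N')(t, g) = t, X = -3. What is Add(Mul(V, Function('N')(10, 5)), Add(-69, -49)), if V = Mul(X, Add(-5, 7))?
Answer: -178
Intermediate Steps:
V = -6 (V = Mul(-3, Add(-5, 7)) = Mul(-3, 2) = -6)
Add(Mul(V, Function('N')(10, 5)), Add(-69, -49)) = Add(Mul(-6, 10), Add(-69, -49)) = Add(-60, -118) = -178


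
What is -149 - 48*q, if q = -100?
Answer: 4651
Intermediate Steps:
-149 - 48*q = -149 - 48*(-100) = -149 + 4800 = 4651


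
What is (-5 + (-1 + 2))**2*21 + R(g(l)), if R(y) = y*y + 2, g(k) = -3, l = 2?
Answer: 347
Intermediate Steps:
R(y) = 2 + y**2 (R(y) = y**2 + 2 = 2 + y**2)
(-5 + (-1 + 2))**2*21 + R(g(l)) = (-5 + (-1 + 2))**2*21 + (2 + (-3)**2) = (-5 + 1)**2*21 + (2 + 9) = (-4)**2*21 + 11 = 16*21 + 11 = 336 + 11 = 347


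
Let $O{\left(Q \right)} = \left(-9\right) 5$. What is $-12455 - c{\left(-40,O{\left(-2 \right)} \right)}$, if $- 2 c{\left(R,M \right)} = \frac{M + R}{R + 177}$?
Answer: $- \frac{3412755}{274} \approx -12455.0$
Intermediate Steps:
$O{\left(Q \right)} = -45$
$c{\left(R,M \right)} = - \frac{M + R}{2 \left(177 + R\right)}$ ($c{\left(R,M \right)} = - \frac{\left(M + R\right) \frac{1}{R + 177}}{2} = - \frac{\left(M + R\right) \frac{1}{177 + R}}{2} = - \frac{\frac{1}{177 + R} \left(M + R\right)}{2} = - \frac{M + R}{2 \left(177 + R\right)}$)
$-12455 - c{\left(-40,O{\left(-2 \right)} \right)} = -12455 - \frac{\left(-1\right) \left(-45\right) - -40}{2 \left(177 - 40\right)} = -12455 - \frac{45 + 40}{2 \cdot 137} = -12455 - \frac{1}{2} \cdot \frac{1}{137} \cdot 85 = -12455 - \frac{85}{274} = - \frac{3412755}{274}$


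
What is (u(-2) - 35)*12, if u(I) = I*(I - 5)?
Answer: -252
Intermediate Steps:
u(I) = I*(-5 + I)
(u(-2) - 35)*12 = (-2*(-5 - 2) - 35)*12 = (-2*(-7) - 35)*12 = (14 - 35)*12 = -21*12 = -252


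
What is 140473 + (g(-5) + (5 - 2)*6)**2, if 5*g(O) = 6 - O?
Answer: 3522026/25 ≈ 1.4088e+5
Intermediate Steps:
g(O) = 6/5 - O/5 (g(O) = (6 - O)/5 = 6/5 - O/5)
140473 + (g(-5) + (5 - 2)*6)**2 = 140473 + ((6/5 - 1/5*(-5)) + (5 - 2)*6)**2 = 140473 + ((6/5 + 1) + 3*6)**2 = 140473 + (11/5 + 18)**2 = 140473 + (101/5)**2 = 140473 + 10201/25 = 3522026/25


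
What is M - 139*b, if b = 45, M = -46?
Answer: -6301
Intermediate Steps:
M - 139*b = -46 - 139*45 = -46 - 6255 = -6301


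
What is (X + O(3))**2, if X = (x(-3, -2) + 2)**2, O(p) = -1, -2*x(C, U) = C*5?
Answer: 127449/16 ≈ 7965.6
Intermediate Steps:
x(C, U) = -5*C/2 (x(C, U) = -C*5/2 = -5*C/2)
X = 361/4 (X = (-5/2*(-3) + 2)**2 = (15/2 + 2)**2 = (19/2)**2 = 361/4 ≈ 90.250)
(X + O(3))**2 = (361/4 - 1)**2 = (357/4)**2 = 127449/16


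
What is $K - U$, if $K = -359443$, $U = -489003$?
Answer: $129560$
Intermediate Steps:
$K - U = -359443 - -489003 = -359443 + 489003 = 129560$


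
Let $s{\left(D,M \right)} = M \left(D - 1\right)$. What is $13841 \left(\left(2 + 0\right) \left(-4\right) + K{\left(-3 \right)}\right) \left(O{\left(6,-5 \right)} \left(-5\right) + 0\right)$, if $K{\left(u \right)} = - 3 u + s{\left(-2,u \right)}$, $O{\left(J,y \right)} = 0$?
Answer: $0$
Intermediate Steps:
$s{\left(D,M \right)} = M \left(-1 + D\right)$
$K{\left(u \right)} = - 6 u$ ($K{\left(u \right)} = - 3 u + u \left(-1 - 2\right) = - 3 u + u \left(-3\right) = - 3 u - 3 u = - 6 u$)
$13841 \left(\left(2 + 0\right) \left(-4\right) + K{\left(-3 \right)}\right) \left(O{\left(6,-5 \right)} \left(-5\right) + 0\right) = 13841 \left(\left(2 + 0\right) \left(-4\right) - -18\right) \left(0 \left(-5\right) + 0\right) = 13841 \left(2 \left(-4\right) + 18\right) \left(0 + 0\right) = 13841 \left(-8 + 18\right) 0 = 13841 \cdot 10 \cdot 0 = 13841 \cdot 0 = 0$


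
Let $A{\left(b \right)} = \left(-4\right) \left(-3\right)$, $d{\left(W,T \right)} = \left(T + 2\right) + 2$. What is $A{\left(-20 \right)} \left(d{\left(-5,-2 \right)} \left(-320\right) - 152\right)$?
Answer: $-9504$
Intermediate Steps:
$d{\left(W,T \right)} = 4 + T$ ($d{\left(W,T \right)} = \left(2 + T\right) + 2 = 4 + T$)
$A{\left(b \right)} = 12$
$A{\left(-20 \right)} \left(d{\left(-5,-2 \right)} \left(-320\right) - 152\right) = 12 \left(\left(4 - 2\right) \left(-320\right) - 152\right) = 12 \left(2 \left(-320\right) - 152\right) = 12 \left(-640 - 152\right) = 12 \left(-792\right) = -9504$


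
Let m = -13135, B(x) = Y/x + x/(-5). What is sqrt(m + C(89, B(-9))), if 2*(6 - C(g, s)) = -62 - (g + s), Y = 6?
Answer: I*sqrt(2936910)/15 ≈ 114.25*I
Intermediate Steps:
B(x) = 6/x - x/5 (B(x) = 6/x + x/(-5) = 6/x + x*(-1/5) = 6/x - x/5)
C(g, s) = 37 + g/2 + s/2 (C(g, s) = 6 - (-62 - (g + s))/2 = 6 - (-62 + (-g - s))/2 = 6 - (-62 - g - s)/2 = 6 + (31 + g/2 + s/2) = 37 + g/2 + s/2)
sqrt(m + C(89, B(-9))) = sqrt(-13135 + (37 + (1/2)*89 + (6/(-9) - 1/5*(-9))/2)) = sqrt(-13135 + (37 + 89/2 + (6*(-1/9) + 9/5)/2)) = sqrt(-13135 + (37 + 89/2 + (-2/3 + 9/5)/2)) = sqrt(-13135 + (37 + 89/2 + (1/2)*(17/15))) = sqrt(-13135 + (37 + 89/2 + 17/30)) = sqrt(-13135 + 1231/15) = sqrt(-195794/15) = I*sqrt(2936910)/15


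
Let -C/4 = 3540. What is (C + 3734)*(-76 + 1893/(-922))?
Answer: 375153545/461 ≈ 8.1378e+5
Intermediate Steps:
C = -14160 (C = -4*3540 = -14160)
(C + 3734)*(-76 + 1893/(-922)) = (-14160 + 3734)*(-76 + 1893/(-922)) = -10426*(-76 + 1893*(-1/922)) = -10426*(-76 - 1893/922) = -10426*(-71965/922) = 375153545/461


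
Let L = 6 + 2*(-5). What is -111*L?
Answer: 444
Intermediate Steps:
L = -4 (L = 6 - 10 = -4)
-111*L = -111*(-4) = 444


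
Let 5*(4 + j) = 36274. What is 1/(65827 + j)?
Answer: 5/365389 ≈ 1.3684e-5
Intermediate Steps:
j = 36254/5 (j = -4 + (⅕)*36274 = -4 + 36274/5 = 36254/5 ≈ 7250.8)
1/(65827 + j) = 1/(65827 + 36254/5) = 1/(365389/5) = 5/365389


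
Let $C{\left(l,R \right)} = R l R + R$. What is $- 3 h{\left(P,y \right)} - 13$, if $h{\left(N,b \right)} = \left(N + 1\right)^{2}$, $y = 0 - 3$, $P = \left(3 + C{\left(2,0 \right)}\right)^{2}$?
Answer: $-313$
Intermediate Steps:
$C{\left(l,R \right)} = R + l R^{2}$ ($C{\left(l,R \right)} = l R^{2} + R = R + l R^{2}$)
$P = 9$ ($P = \left(3 + 0 \left(1 + 0 \cdot 2\right)\right)^{2} = \left(3 + 0 \left(1 + 0\right)\right)^{2} = \left(3 + 0 \cdot 1\right)^{2} = \left(3 + 0\right)^{2} = 3^{2} = 9$)
$y = -3$ ($y = 0 - 3 = -3$)
$h{\left(N,b \right)} = \left(1 + N\right)^{2}$
$- 3 h{\left(P,y \right)} - 13 = - 3 \left(1 + 9\right)^{2} - 13 = - 3 \cdot 10^{2} - 13 = \left(-3\right) 100 - 13 = -300 - 13 = -313$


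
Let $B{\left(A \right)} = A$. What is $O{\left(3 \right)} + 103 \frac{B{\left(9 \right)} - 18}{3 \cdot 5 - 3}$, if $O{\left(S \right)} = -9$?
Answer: $- \frac{345}{4} \approx -86.25$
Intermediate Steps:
$O{\left(3 \right)} + 103 \frac{B{\left(9 \right)} - 18}{3 \cdot 5 - 3} = -9 + 103 \frac{9 - 18}{3 \cdot 5 - 3} = -9 + 103 \left(- \frac{9}{15 - 3}\right) = -9 + 103 \left(- \frac{9}{12}\right) = -9 + 103 \left(\left(-9\right) \frac{1}{12}\right) = -9 + 103 \left(- \frac{3}{4}\right) = -9 - \frac{309}{4} = - \frac{345}{4}$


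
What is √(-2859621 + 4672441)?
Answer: 2*√453205 ≈ 1346.4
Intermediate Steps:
√(-2859621 + 4672441) = √1812820 = 2*√453205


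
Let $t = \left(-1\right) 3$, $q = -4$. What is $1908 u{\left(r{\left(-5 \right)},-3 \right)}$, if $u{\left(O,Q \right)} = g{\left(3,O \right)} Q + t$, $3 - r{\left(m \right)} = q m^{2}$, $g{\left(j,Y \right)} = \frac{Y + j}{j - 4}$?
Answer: $601020$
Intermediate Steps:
$g{\left(j,Y \right)} = \frac{Y + j}{-4 + j}$
$t = -3$
$r{\left(m \right)} = 3 + 4 m^{2}$ ($r{\left(m \right)} = 3 - - 4 m^{2} = 3 + 4 m^{2}$)
$u{\left(O,Q \right)} = -3 + Q \left(-3 - O\right)$ ($u{\left(O,Q \right)} = \frac{O + 3}{-4 + 3} Q - 3 = \frac{3 + O}{-1} Q - 3 = - (3 + O) Q - 3 = \left(-3 - O\right) Q - 3 = Q \left(-3 - O\right) - 3 = -3 + Q \left(-3 - O\right)$)
$1908 u{\left(r{\left(-5 \right)},-3 \right)} = 1908 \left(-3 - - 3 \left(3 + \left(3 + 4 \left(-5\right)^{2}\right)\right)\right) = 1908 \left(-3 - - 3 \left(3 + \left(3 + 4 \cdot 25\right)\right)\right) = 1908 \left(-3 - - 3 \left(3 + \left(3 + 100\right)\right)\right) = 1908 \left(-3 - - 3 \left(3 + 103\right)\right) = 1908 \left(-3 - \left(-3\right) 106\right) = 1908 \left(-3 + 318\right) = 1908 \cdot 315 = 601020$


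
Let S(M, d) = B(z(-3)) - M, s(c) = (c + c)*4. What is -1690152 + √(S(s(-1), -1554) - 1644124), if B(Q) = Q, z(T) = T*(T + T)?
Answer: -1690152 + I*√1644098 ≈ -1.6902e+6 + 1282.2*I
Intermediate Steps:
z(T) = 2*T² (z(T) = T*(2*T) = 2*T²)
s(c) = 8*c (s(c) = (2*c)*4 = 8*c)
S(M, d) = 18 - M (S(M, d) = 2*(-3)² - M = 2*9 - M = 18 - M)
-1690152 + √(S(s(-1), -1554) - 1644124) = -1690152 + √((18 - 8*(-1)) - 1644124) = -1690152 + √((18 - 1*(-8)) - 1644124) = -1690152 + √((18 + 8) - 1644124) = -1690152 + √(26 - 1644124) = -1690152 + √(-1644098) = -1690152 + I*√1644098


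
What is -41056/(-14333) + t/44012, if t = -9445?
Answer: 1671581487/630823996 ≈ 2.6498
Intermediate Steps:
-41056/(-14333) + t/44012 = -41056/(-14333) - 9445/44012 = -41056*(-1/14333) - 9445*1/44012 = 41056/14333 - 9445/44012 = 1671581487/630823996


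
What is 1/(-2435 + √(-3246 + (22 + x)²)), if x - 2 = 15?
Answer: -487/1186190 - I*√69/1186190 ≈ -0.00041056 - 7.0028e-6*I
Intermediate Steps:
x = 17 (x = 2 + 15 = 17)
1/(-2435 + √(-3246 + (22 + x)²)) = 1/(-2435 + √(-3246 + (22 + 17)²)) = 1/(-2435 + √(-3246 + 39²)) = 1/(-2435 + √(-3246 + 1521)) = 1/(-2435 + √(-1725)) = 1/(-2435 + 5*I*√69)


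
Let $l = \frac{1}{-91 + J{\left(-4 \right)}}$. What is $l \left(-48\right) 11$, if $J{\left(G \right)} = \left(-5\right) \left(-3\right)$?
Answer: $\frac{132}{19} \approx 6.9474$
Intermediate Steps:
$J{\left(G \right)} = 15$
$l = - \frac{1}{76}$ ($l = \frac{1}{-91 + 15} = \frac{1}{-76} = - \frac{1}{76} \approx -0.013158$)
$l \left(-48\right) 11 = \left(- \frac{1}{76}\right) \left(-48\right) 11 = \frac{12}{19} \cdot 11 = \frac{132}{19}$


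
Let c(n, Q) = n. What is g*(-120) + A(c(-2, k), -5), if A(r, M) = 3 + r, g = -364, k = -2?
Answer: 43681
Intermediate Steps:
g*(-120) + A(c(-2, k), -5) = -364*(-120) + (3 - 2) = 43680 + 1 = 43681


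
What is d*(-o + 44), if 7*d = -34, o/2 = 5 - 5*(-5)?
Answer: 544/7 ≈ 77.714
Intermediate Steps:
o = 60 (o = 2*(5 - 5*(-5)) = 2*(5 + 25) = 2*30 = 60)
d = -34/7 (d = (1/7)*(-34) = -34/7 ≈ -4.8571)
d*(-o + 44) = -34*(-1*60 + 44)/7 = -34*(-60 + 44)/7 = -34/7*(-16) = 544/7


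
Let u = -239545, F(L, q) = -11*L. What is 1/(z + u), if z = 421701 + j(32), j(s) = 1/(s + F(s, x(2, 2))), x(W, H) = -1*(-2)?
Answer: 320/58289919 ≈ 5.4898e-6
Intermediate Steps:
x(W, H) = 2
j(s) = -1/(10*s) (j(s) = 1/(s - 11*s) = 1/(-10*s) = -1/(10*s))
z = 134944319/320 (z = 421701 - 1/10/32 = 421701 - 1/10*1/32 = 421701 - 1/320 = 134944319/320 ≈ 4.2170e+5)
1/(z + u) = 1/(134944319/320 - 239545) = 1/(58289919/320) = 320/58289919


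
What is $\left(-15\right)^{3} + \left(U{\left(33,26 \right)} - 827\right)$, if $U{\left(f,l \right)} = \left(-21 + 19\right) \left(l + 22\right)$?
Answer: $-4298$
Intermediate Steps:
$U{\left(f,l \right)} = -44 - 2 l$ ($U{\left(f,l \right)} = - 2 \left(22 + l\right) = -44 - 2 l$)
$\left(-15\right)^{3} + \left(U{\left(33,26 \right)} - 827\right) = \left(-15\right)^{3} - 923 = -3375 - 923 = -4298$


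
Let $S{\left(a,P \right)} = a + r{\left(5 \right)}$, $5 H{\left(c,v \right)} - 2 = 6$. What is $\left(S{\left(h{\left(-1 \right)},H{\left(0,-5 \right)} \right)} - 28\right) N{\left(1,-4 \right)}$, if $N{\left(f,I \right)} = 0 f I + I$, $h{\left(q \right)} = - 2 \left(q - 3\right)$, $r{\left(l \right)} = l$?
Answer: $60$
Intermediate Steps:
$H{\left(c,v \right)} = \frac{8}{5}$ ($H{\left(c,v \right)} = \frac{2}{5} + \frac{1}{5} \cdot 6 = \frac{2}{5} + \frac{6}{5} = \frac{8}{5}$)
$h{\left(q \right)} = 6 - 2 q$ ($h{\left(q \right)} = - 2 \left(-3 + q\right) = 6 - 2 q$)
$N{\left(f,I \right)} = I$ ($N{\left(f,I \right)} = 0 I + I = 0 + I = I$)
$S{\left(a,P \right)} = 5 + a$ ($S{\left(a,P \right)} = a + 5 = 5 + a$)
$\left(S{\left(h{\left(-1 \right)},H{\left(0,-5 \right)} \right)} - 28\right) N{\left(1,-4 \right)} = \left(\left(5 + \left(6 - -2\right)\right) - 28\right) \left(-4\right) = \left(\left(5 + \left(6 + 2\right)\right) - 28\right) \left(-4\right) = \left(\left(5 + 8\right) - 28\right) \left(-4\right) = \left(13 - 28\right) \left(-4\right) = \left(-15\right) \left(-4\right) = 60$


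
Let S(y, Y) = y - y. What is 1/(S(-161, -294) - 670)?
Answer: -1/670 ≈ -0.0014925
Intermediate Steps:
S(y, Y) = 0
1/(S(-161, -294) - 670) = 1/(0 - 670) = 1/(-670) = -1/670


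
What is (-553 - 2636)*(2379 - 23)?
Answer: -7513284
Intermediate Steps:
(-553 - 2636)*(2379 - 23) = -3189*2356 = -7513284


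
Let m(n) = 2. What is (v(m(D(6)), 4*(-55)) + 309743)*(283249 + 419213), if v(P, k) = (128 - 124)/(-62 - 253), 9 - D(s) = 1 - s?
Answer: 22846181226314/105 ≈ 2.1758e+11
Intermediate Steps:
D(s) = 8 + s (D(s) = 9 - (1 - s) = 9 + (-1 + s) = 8 + s)
v(P, k) = -4/315 (v(P, k) = 4/(-315) = 4*(-1/315) = -4/315)
(v(m(D(6)), 4*(-55)) + 309743)*(283249 + 419213) = (-4/315 + 309743)*(283249 + 419213) = (97569041/315)*702462 = 22846181226314/105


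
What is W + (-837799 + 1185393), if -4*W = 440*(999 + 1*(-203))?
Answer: 260034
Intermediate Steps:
W = -87560 (W = -110*(999 + 1*(-203)) = -110*(999 - 203) = -110*796 = -¼*350240 = -87560)
W + (-837799 + 1185393) = -87560 + (-837799 + 1185393) = -87560 + 347594 = 260034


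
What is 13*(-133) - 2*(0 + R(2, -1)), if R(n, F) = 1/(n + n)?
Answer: -3459/2 ≈ -1729.5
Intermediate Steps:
R(n, F) = 1/(2*n)
13*(-133) - 2*(0 + R(2, -1)) = 13*(-133) - 2*(0 + (1/2)/2) = -1729 - 2*(0 + (1/2)*(1/2)) = -1729 - 2*(0 + 1/4) = -1729 - 2*1/4 = -1729 - 1/2 = -3459/2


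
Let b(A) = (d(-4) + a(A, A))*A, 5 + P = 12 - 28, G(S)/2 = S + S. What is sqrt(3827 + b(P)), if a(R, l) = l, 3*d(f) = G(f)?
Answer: 2*sqrt(1095) ≈ 66.182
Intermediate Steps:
G(S) = 4*S (G(S) = 2*(S + S) = 2*(2*S) = 4*S)
d(f) = 4*f/3 (d(f) = (4*f)/3 = 4*f/3)
P = -21 (P = -5 + (12 - 28) = -5 - 16 = -21)
b(A) = A*(-16/3 + A) (b(A) = ((4/3)*(-4) + A)*A = (-16/3 + A)*A = A*(-16/3 + A))
sqrt(3827 + b(P)) = sqrt(3827 + (1/3)*(-21)*(-16 + 3*(-21))) = sqrt(3827 + (1/3)*(-21)*(-16 - 63)) = sqrt(3827 + (1/3)*(-21)*(-79)) = sqrt(3827 + 553) = sqrt(4380) = 2*sqrt(1095)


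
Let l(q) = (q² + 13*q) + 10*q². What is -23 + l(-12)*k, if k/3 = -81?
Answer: -347027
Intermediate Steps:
k = -243 (k = 3*(-81) = -243)
l(q) = 11*q² + 13*q
-23 + l(-12)*k = -23 - 12*(13 + 11*(-12))*(-243) = -23 - 12*(13 - 132)*(-243) = -23 - 12*(-119)*(-243) = -23 + 1428*(-243) = -23 - 347004 = -347027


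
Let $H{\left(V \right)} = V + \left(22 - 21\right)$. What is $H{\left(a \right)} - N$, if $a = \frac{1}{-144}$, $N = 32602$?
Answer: $- \frac{4694545}{144} \approx -32601.0$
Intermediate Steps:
$a = - \frac{1}{144} \approx -0.0069444$
$H{\left(V \right)} = 1 + V$ ($H{\left(V \right)} = V + 1 = 1 + V$)
$H{\left(a \right)} - N = \left(1 - \frac{1}{144}\right) - 32602 = \frac{143}{144} - 32602 = - \frac{4694545}{144}$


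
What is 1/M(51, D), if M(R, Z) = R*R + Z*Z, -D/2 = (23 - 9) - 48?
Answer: 1/7225 ≈ 0.00013841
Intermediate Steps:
D = 68 (D = -2*((23 - 9) - 48) = -2*(14 - 48) = -2*(-34) = 68)
M(R, Z) = R**2 + Z**2
1/M(51, D) = 1/(51**2 + 68**2) = 1/(2601 + 4624) = 1/7225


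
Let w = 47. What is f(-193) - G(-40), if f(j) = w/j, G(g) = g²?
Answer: -308847/193 ≈ -1600.2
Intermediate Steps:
f(j) = 47/j
f(-193) - G(-40) = 47/(-193) - 1*(-40)² = 47*(-1/193) - 1*1600 = -47/193 - 1600 = -308847/193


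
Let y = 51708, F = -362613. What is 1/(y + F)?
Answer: -1/310905 ≈ -3.2164e-6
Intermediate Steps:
1/(y + F) = 1/(51708 - 362613) = 1/(-310905) = -1/310905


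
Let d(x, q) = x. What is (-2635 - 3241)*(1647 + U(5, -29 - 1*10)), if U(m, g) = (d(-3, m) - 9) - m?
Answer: -9577880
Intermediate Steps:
U(m, g) = -12 - m (U(m, g) = (-3 - 9) - m = -12 - m)
(-2635 - 3241)*(1647 + U(5, -29 - 1*10)) = (-2635 - 3241)*(1647 + (-12 - 1*5)) = -5876*(1647 + (-12 - 5)) = -5876*(1647 - 17) = -5876*1630 = -9577880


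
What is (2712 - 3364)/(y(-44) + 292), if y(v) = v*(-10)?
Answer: -163/183 ≈ -0.89071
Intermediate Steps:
y(v) = -10*v
(2712 - 3364)/(y(-44) + 292) = (2712 - 3364)/(-10*(-44) + 292) = -652/(440 + 292) = -652/732 = -652*1/732 = -163/183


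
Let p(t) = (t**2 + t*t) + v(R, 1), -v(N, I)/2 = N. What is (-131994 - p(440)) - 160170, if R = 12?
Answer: -679340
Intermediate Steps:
v(N, I) = -2*N
p(t) = -24 + 2*t**2 (p(t) = (t**2 + t*t) - 2*12 = (t**2 + t**2) - 24 = 2*t**2 - 24 = -24 + 2*t**2)
(-131994 - p(440)) - 160170 = (-131994 - (-24 + 2*440**2)) - 160170 = (-131994 - (-24 + 2*193600)) - 160170 = (-131994 - (-24 + 387200)) - 160170 = (-131994 - 1*387176) - 160170 = (-131994 - 387176) - 160170 = -519170 - 160170 = -679340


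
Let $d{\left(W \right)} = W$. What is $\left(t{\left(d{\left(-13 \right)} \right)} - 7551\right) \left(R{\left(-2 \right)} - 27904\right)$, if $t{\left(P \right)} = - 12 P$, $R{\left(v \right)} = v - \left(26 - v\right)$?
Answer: $206571930$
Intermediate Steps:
$R{\left(v \right)} = -26 + 2 v$ ($R{\left(v \right)} = v + \left(-26 + v\right) = -26 + 2 v$)
$\left(t{\left(d{\left(-13 \right)} \right)} - 7551\right) \left(R{\left(-2 \right)} - 27904\right) = \left(\left(-12\right) \left(-13\right) - 7551\right) \left(\left(-26 + 2 \left(-2\right)\right) - 27904\right) = \left(156 - 7551\right) \left(\left(-26 - 4\right) - 27904\right) = - 7395 \left(-30 - 27904\right) = \left(-7395\right) \left(-27934\right) = 206571930$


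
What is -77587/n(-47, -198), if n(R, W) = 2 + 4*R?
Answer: 77587/186 ≈ 417.13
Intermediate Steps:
-77587/n(-47, -198) = -77587/(2 + 4*(-47)) = -77587/(2 - 188) = -77587/(-186) = -77587*(-1/186) = 77587/186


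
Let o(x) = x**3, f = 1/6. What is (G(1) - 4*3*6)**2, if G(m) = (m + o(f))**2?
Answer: 10970291252449/2176782336 ≈ 5039.7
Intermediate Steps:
f = 1/6 ≈ 0.16667
G(m) = (1/216 + m)**2 (G(m) = (m + (1/6)**3)**2 = (m + 1/216)**2 = (1/216 + m)**2)
(G(1) - 4*3*6)**2 = ((1 + 216*1)**2/46656 - 4*3*6)**2 = ((1 + 216)**2/46656 - 12*6)**2 = ((1/46656)*217**2 - 72)**2 = ((1/46656)*47089 - 72)**2 = (47089/46656 - 72)**2 = (-3312143/46656)**2 = 10970291252449/2176782336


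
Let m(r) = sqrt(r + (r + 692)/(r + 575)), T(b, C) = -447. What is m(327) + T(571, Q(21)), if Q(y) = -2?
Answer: -447 + sqrt(266967646)/902 ≈ -428.89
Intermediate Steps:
m(r) = sqrt(r + (692 + r)/(575 + r))
m(327) + T(571, Q(21)) = sqrt((692 + 327 + 327*(575 + 327))/(575 + 327)) - 447 = sqrt((692 + 327 + 327*902)/902) - 447 = sqrt((692 + 327 + 294954)/902) - 447 = sqrt((1/902)*295973) - 447 = sqrt(295973/902) - 447 = sqrt(266967646)/902 - 447 = -447 + sqrt(266967646)/902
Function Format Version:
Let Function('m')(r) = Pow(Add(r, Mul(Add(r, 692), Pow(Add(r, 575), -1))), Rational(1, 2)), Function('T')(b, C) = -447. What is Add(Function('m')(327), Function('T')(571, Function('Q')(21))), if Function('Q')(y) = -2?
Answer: Add(-447, Mul(Rational(1, 902), Pow(266967646, Rational(1, 2)))) ≈ -428.89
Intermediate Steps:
Function('m')(r) = Pow(Add(r, Mul(Pow(Add(575, r), -1), Add(692, r))), Rational(1, 2)) (Function('m')(r) = Pow(Add(r, Mul(Add(692, r), Pow(Add(575, r), -1))), Rational(1, 2)) = Pow(Add(r, Mul(Pow(Add(575, r), -1), Add(692, r))), Rational(1, 2)))
Add(Function('m')(327), Function('T')(571, Function('Q')(21))) = Add(Pow(Mul(Pow(Add(575, 327), -1), Add(692, 327, Mul(327, Add(575, 327)))), Rational(1, 2)), -447) = Add(Pow(Mul(Pow(902, -1), Add(692, 327, Mul(327, 902))), Rational(1, 2)), -447) = Add(Pow(Mul(Rational(1, 902), Add(692, 327, 294954)), Rational(1, 2)), -447) = Add(Pow(Mul(Rational(1, 902), 295973), Rational(1, 2)), -447) = Add(Pow(Rational(295973, 902), Rational(1, 2)), -447) = Add(Mul(Rational(1, 902), Pow(266967646, Rational(1, 2))), -447) = Add(-447, Mul(Rational(1, 902), Pow(266967646, Rational(1, 2))))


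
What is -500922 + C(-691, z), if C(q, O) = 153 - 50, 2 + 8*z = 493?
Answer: -500819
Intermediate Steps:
z = 491/8 (z = -1/4 + (1/8)*493 = -1/4 + 493/8 = 491/8 ≈ 61.375)
C(q, O) = 103
-500922 + C(-691, z) = -500922 + 103 = -500819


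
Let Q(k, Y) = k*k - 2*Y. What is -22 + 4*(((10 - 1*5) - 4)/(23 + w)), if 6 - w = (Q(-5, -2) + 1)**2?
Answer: -19166/871 ≈ -22.005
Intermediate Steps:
Q(k, Y) = k**2 - 2*Y
w = -894 (w = 6 - (((-5)**2 - 2*(-2)) + 1)**2 = 6 - ((25 + 4) + 1)**2 = 6 - (29 + 1)**2 = 6 - 1*30**2 = 6 - 1*900 = 6 - 900 = -894)
-22 + 4*(((10 - 1*5) - 4)/(23 + w)) = -22 + 4*(((10 - 1*5) - 4)/(23 - 894)) = -22 + 4*(((10 - 5) - 4)/(-871)) = -22 + 4*((5 - 4)*(-1/871)) = -22 + 4*(1*(-1/871)) = -22 + 4*(-1/871) = -22 - 4/871 = -19166/871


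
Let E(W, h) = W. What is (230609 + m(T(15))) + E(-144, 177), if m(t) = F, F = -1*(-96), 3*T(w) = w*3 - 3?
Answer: 230561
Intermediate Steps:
T(w) = -1 + w (T(w) = (w*3 - 3)/3 = (3*w - 3)/3 = (-3 + 3*w)/3 = -1 + w)
F = 96
m(t) = 96
(230609 + m(T(15))) + E(-144, 177) = (230609 + 96) - 144 = 230705 - 144 = 230561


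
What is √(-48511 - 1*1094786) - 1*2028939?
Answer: -2028939 + 3*I*√127033 ≈ -2.0289e+6 + 1069.3*I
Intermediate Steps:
√(-48511 - 1*1094786) - 1*2028939 = √(-48511 - 1094786) - 2028939 = √(-1143297) - 2028939 = 3*I*√127033 - 2028939 = -2028939 + 3*I*√127033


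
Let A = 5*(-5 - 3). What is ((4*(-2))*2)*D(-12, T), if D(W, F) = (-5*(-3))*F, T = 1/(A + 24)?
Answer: 15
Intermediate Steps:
A = -40 (A = 5*(-8) = -40)
T = -1/16 (T = 1/(-40 + 24) = 1/(-16) = -1/16 ≈ -0.062500)
D(W, F) = 15*F
((4*(-2))*2)*D(-12, T) = ((4*(-2))*2)*(15*(-1/16)) = -8*2*(-15/16) = -16*(-15/16) = 15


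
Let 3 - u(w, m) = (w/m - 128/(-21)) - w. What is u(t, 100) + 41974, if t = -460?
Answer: 4359128/105 ≈ 41516.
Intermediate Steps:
u(w, m) = -65/21 + w - w/m (u(w, m) = 3 - ((w/m - 128/(-21)) - w) = 3 - ((w/m - 128*(-1/21)) - w) = 3 - ((w/m + 128/21) - w) = 3 - ((128/21 + w/m) - w) = 3 - (128/21 - w + w/m) = 3 + (-128/21 + w - w/m) = -65/21 + w - w/m)
u(t, 100) + 41974 = (-65/21 - 460 - 1*(-460)/100) + 41974 = (-65/21 - 460 - 1*(-460)*1/100) + 41974 = (-65/21 - 460 + 23/5) + 41974 = -48142/105 + 41974 = 4359128/105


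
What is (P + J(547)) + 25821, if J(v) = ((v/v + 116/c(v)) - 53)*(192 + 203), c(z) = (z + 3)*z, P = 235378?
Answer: 7240230597/30085 ≈ 2.4066e+5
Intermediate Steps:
c(z) = z*(3 + z) (c(z) = (3 + z)*z = z*(3 + z))
J(v) = -20540 + 45820/(v*(3 + v)) (J(v) = ((v/v + 116/((v*(3 + v)))) - 53)*(192 + 203) = ((1 + 116*(1/(v*(3 + v)))) - 53)*395 = ((1 + 116/(v*(3 + v))) - 53)*395 = (-52 + 116/(v*(3 + v)))*395 = -20540 + 45820/(v*(3 + v)))
(P + J(547)) + 25821 = (235378 + (-20540 + 45820/(547*(3 + 547)))) + 25821 = (235378 + (-20540 + 45820*(1/547)/550)) + 25821 = (235378 + (-20540 + 45820*(1/547)*(1/550))) + 25821 = (235378 + (-20540 + 4582/30085)) + 25821 = (235378 - 617941318/30085) + 25821 = 6463405812/30085 + 25821 = 7240230597/30085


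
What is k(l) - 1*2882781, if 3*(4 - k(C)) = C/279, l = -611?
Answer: -2412883738/837 ≈ -2.8828e+6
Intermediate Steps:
k(C) = 4 - C/837 (k(C) = 4 - C/(3*279) = 4 - C/837)
k(l) - 1*2882781 = (4 - 1/837*(-611)) - 1*2882781 = (4 + 611/837) - 2882781 = 3959/837 - 2882781 = -2412883738/837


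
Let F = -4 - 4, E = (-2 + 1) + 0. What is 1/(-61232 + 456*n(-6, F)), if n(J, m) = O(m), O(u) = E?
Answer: -1/61688 ≈ -1.6211e-5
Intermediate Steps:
E = -1 (E = -1 + 0 = -1)
F = -8
O(u) = -1
n(J, m) = -1
1/(-61232 + 456*n(-6, F)) = 1/(-61232 + 456*(-1)) = 1/(-61232 - 456) = 1/(-61688) = -1/61688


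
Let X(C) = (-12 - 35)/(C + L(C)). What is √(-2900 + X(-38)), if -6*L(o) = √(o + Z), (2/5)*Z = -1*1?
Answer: 2*√((110153 + 2175*I*√2)/(-152 - 3*I*√2)) ≈ 0.00032036 - 53.84*I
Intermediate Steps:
Z = -5/2 (Z = 5*(-1*1)/2 = (5/2)*(-1) = -5/2 ≈ -2.5000)
L(o) = -√(-5/2 + o)/6 (L(o) = -√(o - 5/2)/6 = -√(-5/2 + o)/6)
X(C) = -47/(C - √(-10 + 4*C)/12) (X(C) = (-12 - 35)/(C - √(-10 + 4*C)/12) = -47/(C - √(-10 + 4*C)/12))
√(-2900 + X(-38)) = √(-2900 - 564/(12*(-38) - √2*√(-5 + 2*(-38)))) = √(-2900 - 564/(-456 - √2*√(-5 - 76))) = √(-2900 - 564/(-456 - √2*√(-81))) = √(-2900 - 564/(-456 - √2*9*I)) = √(-2900 - 564/(-456 - 9*I*√2))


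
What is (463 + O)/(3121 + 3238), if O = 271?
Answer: 734/6359 ≈ 0.11543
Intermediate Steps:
(463 + O)/(3121 + 3238) = (463 + 271)/(3121 + 3238) = 734/6359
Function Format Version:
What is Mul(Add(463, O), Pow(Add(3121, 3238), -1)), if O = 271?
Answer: Rational(734, 6359) ≈ 0.11543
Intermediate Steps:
Mul(Add(463, O), Pow(Add(3121, 3238), -1)) = Mul(Add(463, 271), Pow(Add(3121, 3238), -1)) = Mul(734, Pow(6359, -1)) = Mul(734, Rational(1, 6359)) = Rational(734, 6359)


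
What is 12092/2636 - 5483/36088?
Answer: 105480727/23781992 ≈ 4.4353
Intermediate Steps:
12092/2636 - 5483/36088 = 12092*(1/2636) - 5483*1/36088 = 3023/659 - 5483/36088 = 105480727/23781992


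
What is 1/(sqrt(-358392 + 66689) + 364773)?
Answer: 364773/133059633232 - I*sqrt(291703)/133059633232 ≈ 2.7414e-6 - 4.059e-9*I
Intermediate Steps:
1/(sqrt(-358392 + 66689) + 364773) = 1/(sqrt(-291703) + 364773) = 1/(I*sqrt(291703) + 364773) = 1/(364773 + I*sqrt(291703))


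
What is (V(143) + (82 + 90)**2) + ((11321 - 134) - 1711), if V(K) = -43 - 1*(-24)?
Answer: 39041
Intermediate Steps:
V(K) = -19 (V(K) = -43 + 24 = -19)
(V(143) + (82 + 90)**2) + ((11321 - 134) - 1711) = (-19 + (82 + 90)**2) + ((11321 - 134) - 1711) = (-19 + 172**2) + (11187 - 1711) = (-19 + 29584) + 9476 = 29565 + 9476 = 39041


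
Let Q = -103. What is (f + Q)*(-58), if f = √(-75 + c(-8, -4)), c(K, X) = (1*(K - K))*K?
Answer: 5974 - 290*I*√3 ≈ 5974.0 - 502.29*I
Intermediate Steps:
c(K, X) = 0 (c(K, X) = (1*0)*K = 0*K = 0)
f = 5*I*√3 (f = √(-75 + 0) = √(-75) = 5*I*√3 ≈ 8.6602*I)
(f + Q)*(-58) = (5*I*√3 - 103)*(-58) = (-103 + 5*I*√3)*(-58) = 5974 - 290*I*√3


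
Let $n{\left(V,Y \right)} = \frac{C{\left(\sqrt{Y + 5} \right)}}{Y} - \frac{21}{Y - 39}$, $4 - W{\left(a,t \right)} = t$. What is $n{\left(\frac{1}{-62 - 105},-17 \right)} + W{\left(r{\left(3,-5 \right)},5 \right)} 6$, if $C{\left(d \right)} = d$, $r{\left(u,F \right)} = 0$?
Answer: $- \frac{45}{8} - \frac{2 i \sqrt{3}}{17} \approx -5.625 - 0.20377 i$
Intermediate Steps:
$W{\left(a,t \right)} = 4 - t$
$n{\left(V,Y \right)} = - \frac{21}{-39 + Y} + \frac{\sqrt{5 + Y}}{Y}$ ($n{\left(V,Y \right)} = \frac{\sqrt{Y + 5}}{Y} - \frac{21}{Y - 39} = \frac{\sqrt{5 + Y}}{Y} - \frac{21}{-39 + Y} = - \frac{21}{-39 + Y} + \frac{\sqrt{5 + Y}}{Y}$)
$n{\left(\frac{1}{-62 - 105},-17 \right)} + W{\left(r{\left(3,-5 \right)},5 \right)} 6 = \frac{- 39 \sqrt{5 - 17} - -357 - 17 \sqrt{5 - 17}}{\left(-17\right) \left(-39 - 17\right)} + \left(4 - 5\right) 6 = - \frac{- 39 \sqrt{-12} + 357 - 17 \sqrt{-12}}{17 \left(-56\right)} + \left(4 - 5\right) 6 = \left(- \frac{1}{17}\right) \left(- \frac{1}{56}\right) \left(- 39 \cdot 2 i \sqrt{3} + 357 - 17 \cdot 2 i \sqrt{3}\right) - 6 = \left(- \frac{1}{17}\right) \left(- \frac{1}{56}\right) \left(- 78 i \sqrt{3} + 357 - 34 i \sqrt{3}\right) - 6 = \left(- \frac{1}{17}\right) \left(- \frac{1}{56}\right) \left(357 - 112 i \sqrt{3}\right) - 6 = \left(\frac{3}{8} - \frac{2 i \sqrt{3}}{17}\right) - 6 = - \frac{45}{8} - \frac{2 i \sqrt{3}}{17}$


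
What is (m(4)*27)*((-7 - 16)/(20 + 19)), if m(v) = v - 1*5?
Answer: 207/13 ≈ 15.923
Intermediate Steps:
m(v) = -5 + v (m(v) = v - 5 = -5 + v)
(m(4)*27)*((-7 - 16)/(20 + 19)) = ((-5 + 4)*27)*((-7 - 16)/(20 + 19)) = (-1*27)*(-23/39) = -(-621)/39 = -27*(-23/39) = 207/13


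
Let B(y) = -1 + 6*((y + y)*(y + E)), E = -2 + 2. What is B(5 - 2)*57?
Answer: 6099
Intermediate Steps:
E = 0
B(y) = -1 + 12*y² (B(y) = -1 + 6*((y + y)*(y + 0)) = -1 + 6*((2*y)*y) = -1 + 6*(2*y²) = -1 + 12*y²)
B(5 - 2)*57 = (-1 + 12*(5 - 2)²)*57 = (-1 + 12*3²)*57 = (-1 + 12*9)*57 = (-1 + 108)*57 = 107*57 = 6099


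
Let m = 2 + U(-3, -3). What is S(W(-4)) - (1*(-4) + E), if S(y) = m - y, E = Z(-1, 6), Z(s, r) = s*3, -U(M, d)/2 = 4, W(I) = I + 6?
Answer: -1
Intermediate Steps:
W(I) = 6 + I
U(M, d) = -8 (U(M, d) = -2*4 = -8)
Z(s, r) = 3*s
E = -3 (E = 3*(-1) = -3)
m = -6 (m = 2 - 8 = -6)
S(y) = -6 - y
S(W(-4)) - (1*(-4) + E) = (-6 - (6 - 4)) - (1*(-4) - 3) = (-6 - 1*2) - (-4 - 3) = (-6 - 2) - 1*(-7) = -8 + 7 = -1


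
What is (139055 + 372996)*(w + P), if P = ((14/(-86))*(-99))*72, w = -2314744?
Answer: -50940930840896/43 ≈ -1.1847e+12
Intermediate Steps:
P = 49896/43 (P = ((14*(-1/86))*(-99))*72 = -7/43*(-99)*72 = (693/43)*72 = 49896/43 ≈ 1160.4)
(139055 + 372996)*(w + P) = (139055 + 372996)*(-2314744 + 49896/43) = 512051*(-99484096/43) = -50940930840896/43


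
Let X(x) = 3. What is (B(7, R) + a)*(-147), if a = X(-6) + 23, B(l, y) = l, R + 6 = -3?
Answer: -4851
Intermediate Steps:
R = -9 (R = -6 - 3 = -9)
a = 26 (a = 3 + 23 = 26)
(B(7, R) + a)*(-147) = (7 + 26)*(-147) = 33*(-147) = -4851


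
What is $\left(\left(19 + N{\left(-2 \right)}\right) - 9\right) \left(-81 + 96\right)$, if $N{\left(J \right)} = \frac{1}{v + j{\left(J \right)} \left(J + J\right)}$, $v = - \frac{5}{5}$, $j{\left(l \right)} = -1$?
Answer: $155$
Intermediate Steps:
$v = -1$ ($v = \left(-5\right) \frac{1}{5} = -1$)
$N{\left(J \right)} = \frac{1}{-1 - 2 J}$ ($N{\left(J \right)} = \frac{1}{-1 - \left(J + J\right)} = \frac{1}{-1 - 2 J}$)
$\left(\left(19 + N{\left(-2 \right)}\right) - 9\right) \left(-81 + 96\right) = \left(\left(19 + \frac{1}{-1 - -4}\right) - 9\right) \left(-81 + 96\right) = \left(\left(19 + \frac{1}{-1 + 4}\right) - 9\right) 15 = \left(\left(19 + \frac{1}{3}\right) - 9\right) 15 = \left(\frac{58}{3} - 9\right) 15 = \frac{31}{3} \cdot 15 = 155$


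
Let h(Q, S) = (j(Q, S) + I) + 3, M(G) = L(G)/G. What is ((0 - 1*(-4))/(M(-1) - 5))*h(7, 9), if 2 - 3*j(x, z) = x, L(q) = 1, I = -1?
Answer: -2/9 ≈ -0.22222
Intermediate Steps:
j(x, z) = 2/3 - x/3
M(G) = 1/G
h(Q, S) = 8/3 - Q/3 (h(Q, S) = ((2/3 - Q/3) - 1) + 3 = (-1/3 - Q/3) + 3 = 8/3 - Q/3)
((0 - 1*(-4))/(M(-1) - 5))*h(7, 9) = ((0 - 1*(-4))/(1/(-1) - 5))*(8/3 - 1/3*7) = ((0 + 4)/(-1 - 5))*(8/3 - 7/3) = (4/(-6))*(1/3) = (4*(-1/6))*(1/3) = -2/3*1/3 = -2/9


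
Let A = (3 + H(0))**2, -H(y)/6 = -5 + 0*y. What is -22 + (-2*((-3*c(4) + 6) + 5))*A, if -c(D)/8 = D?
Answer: -233068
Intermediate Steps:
c(D) = -8*D
H(y) = 30 (H(y) = -6*(-5 + 0*y) = -6*(-5 + 0) = -6*(-5) = 30)
A = 1089 (A = (3 + 30)**2 = 33**2 = 1089)
-22 + (-2*((-3*c(4) + 6) + 5))*A = -22 - 2*((-(-24)*4 + 6) + 5)*1089 = -22 - 2*((-3*(-32) + 6) + 5)*1089 = -22 - 2*((96 + 6) + 5)*1089 = -22 - 2*(102 + 5)*1089 = -22 - 2*107*1089 = -22 - 214*1089 = -22 - 233046 = -233068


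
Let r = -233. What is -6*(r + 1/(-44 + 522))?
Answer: 334119/239 ≈ 1398.0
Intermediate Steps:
-6*(r + 1/(-44 + 522)) = -6*(-233 + 1/(-44 + 522)) = -6*(-233 + 1/478) = -6*(-111373/478) = 334119/239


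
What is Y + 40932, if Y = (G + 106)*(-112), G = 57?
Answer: 22676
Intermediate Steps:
Y = -18256 (Y = (57 + 106)*(-112) = 163*(-112) = -18256)
Y + 40932 = -18256 + 40932 = 22676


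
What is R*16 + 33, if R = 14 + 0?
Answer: 257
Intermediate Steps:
R = 14
R*16 + 33 = 14*16 + 33 = 224 + 33 = 257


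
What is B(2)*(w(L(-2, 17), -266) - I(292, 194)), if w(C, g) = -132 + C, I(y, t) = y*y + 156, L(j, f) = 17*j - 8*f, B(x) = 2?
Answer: -171444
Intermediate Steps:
L(j, f) = -8*f + 17*j
I(y, t) = 156 + y² (I(y, t) = y² + 156 = 156 + y²)
B(2)*(w(L(-2, 17), -266) - I(292, 194)) = 2*((-132 + (-8*17 + 17*(-2))) - (156 + 292²)) = 2*((-132 + (-136 - 34)) - (156 + 85264)) = 2*((-132 - 170) - 1*85420) = 2*(-302 - 85420) = 2*(-85722) = -171444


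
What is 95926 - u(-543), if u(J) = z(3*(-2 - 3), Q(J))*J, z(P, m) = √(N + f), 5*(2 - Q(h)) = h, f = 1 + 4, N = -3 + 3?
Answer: 95926 + 543*√5 ≈ 97140.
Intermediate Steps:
N = 0
f = 5
Q(h) = 2 - h/5
z(P, m) = √5 (z(P, m) = √(0 + 5) = √5)
u(J) = J*√5 (u(J) = √5*J = J*√5)
95926 - u(-543) = 95926 - (-543)*√5 = 95926 + 543*√5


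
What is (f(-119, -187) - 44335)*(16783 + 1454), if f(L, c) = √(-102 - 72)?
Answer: -808537395 + 18237*I*√174 ≈ -8.0854e+8 + 2.4056e+5*I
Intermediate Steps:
f(L, c) = I*√174 (f(L, c) = √(-174) = I*√174)
(f(-119, -187) - 44335)*(16783 + 1454) = (I*√174 - 44335)*(16783 + 1454) = (-44335 + I*√174)*18237 = -808537395 + 18237*I*√174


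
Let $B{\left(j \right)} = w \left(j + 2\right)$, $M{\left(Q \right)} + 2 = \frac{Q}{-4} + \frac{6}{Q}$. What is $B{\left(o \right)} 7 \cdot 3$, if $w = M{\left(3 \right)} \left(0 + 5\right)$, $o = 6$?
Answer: $-630$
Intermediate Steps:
$M{\left(Q \right)} = -2 + \frac{6}{Q} - \frac{Q}{4}$ ($M{\left(Q \right)} = -2 + \left(\frac{Q}{-4} + \frac{6}{Q}\right) = -2 + \left(Q \left(- \frac{1}{4}\right) + \frac{6}{Q}\right) = -2 - \left(- \frac{6}{Q} + \frac{Q}{4}\right) = -2 + \frac{6}{Q} - \frac{Q}{4}$)
$w = - \frac{15}{4}$ ($w = \left(-2 + \frac{6}{3} - \frac{3}{4}\right) \left(0 + 5\right) = \left(-2 + 6 \cdot \frac{1}{3} - \frac{3}{4}\right) 5 = \left(-2 + 2 - \frac{3}{4}\right) 5 = \left(- \frac{3}{4}\right) 5 = - \frac{15}{4} \approx -3.75$)
$B{\left(j \right)} = - \frac{15}{2} - \frac{15 j}{4}$ ($B{\left(j \right)} = - \frac{15 \left(j + 2\right)}{4} = - \frac{15 \left(2 + j\right)}{4} = - \frac{15}{2} - \frac{15 j}{4}$)
$B{\left(o \right)} 7 \cdot 3 = \left(- \frac{15}{2} - \frac{45}{2}\right) 7 \cdot 3 = \left(-30\right) 7 \cdot 3 = \left(-210\right) 3 = -630$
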